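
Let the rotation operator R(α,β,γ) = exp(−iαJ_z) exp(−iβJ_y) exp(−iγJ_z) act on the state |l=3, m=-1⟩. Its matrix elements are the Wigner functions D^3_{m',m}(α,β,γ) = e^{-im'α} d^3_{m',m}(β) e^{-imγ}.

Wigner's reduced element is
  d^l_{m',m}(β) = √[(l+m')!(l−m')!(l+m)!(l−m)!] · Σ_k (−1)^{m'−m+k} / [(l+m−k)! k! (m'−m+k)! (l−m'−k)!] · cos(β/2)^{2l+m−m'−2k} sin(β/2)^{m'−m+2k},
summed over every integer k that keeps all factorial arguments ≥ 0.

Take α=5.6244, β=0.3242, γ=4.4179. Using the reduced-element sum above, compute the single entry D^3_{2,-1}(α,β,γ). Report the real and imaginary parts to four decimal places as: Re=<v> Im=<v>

First d^3_{2,-1}(β=0.3242), then the phase factors e^{-i(2)α} and e^{-i(-1)γ}:
Half-angle: c=0.986891, s=0.161391. N=√(120·1·2·24)=75.894664
k∈{0,1} keeps every argument non-negative
  k=0: (−1)^3·75.8947/(12)·0.9869^3·0.1614^3 = -0.025555
  k=1: (−1)^4·75.8947/(24)·0.9869^1·0.1614^5 = +0.000342
d^3_{2,-1}(0.3242) = -0.025555 +0.000342 = -0.025213
D = (+0.250528+0.968109i)·(-0.025213)·(-0.290251-0.956951i) = -0.021525+0.013129i

Re=-0.0215 Im=0.0131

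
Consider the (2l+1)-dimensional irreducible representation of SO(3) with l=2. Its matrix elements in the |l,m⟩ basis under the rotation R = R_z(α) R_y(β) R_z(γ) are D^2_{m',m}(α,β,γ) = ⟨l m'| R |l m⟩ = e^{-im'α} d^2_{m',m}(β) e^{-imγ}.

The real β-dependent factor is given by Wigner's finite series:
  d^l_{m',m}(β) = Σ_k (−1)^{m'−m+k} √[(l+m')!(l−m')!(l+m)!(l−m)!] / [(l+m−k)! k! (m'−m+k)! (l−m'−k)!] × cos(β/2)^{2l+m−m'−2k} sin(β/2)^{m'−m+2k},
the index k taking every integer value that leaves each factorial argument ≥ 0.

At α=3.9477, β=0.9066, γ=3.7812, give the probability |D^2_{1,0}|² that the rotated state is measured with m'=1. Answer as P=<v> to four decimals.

Split into d^2_{1,0}(β=0.9066) × two z-phases.
Half-angle: c=0.899007, s=0.437935. N=√(6·1·2·2)=4.898979
The bounds max(0,m−m')=0 and min(l+m,l−m')=1 give 2 terms
  k=0: (−1)^1·4.8990/(2)·0.8990^3·0.4379^1 = -0.779424
  k=1: (−1)^2·4.8990/(2)·0.8990^1·0.4379^3 = +0.184955
d^2_{1,0}(0.9066) = -0.779424 +0.184955 = -0.594469
|D^2_{1,0}|² = |d^2_{1,0}(β)|² = (-0.594469)² = 0.353393 (the z-rotation phases have unit modulus)

P=0.3534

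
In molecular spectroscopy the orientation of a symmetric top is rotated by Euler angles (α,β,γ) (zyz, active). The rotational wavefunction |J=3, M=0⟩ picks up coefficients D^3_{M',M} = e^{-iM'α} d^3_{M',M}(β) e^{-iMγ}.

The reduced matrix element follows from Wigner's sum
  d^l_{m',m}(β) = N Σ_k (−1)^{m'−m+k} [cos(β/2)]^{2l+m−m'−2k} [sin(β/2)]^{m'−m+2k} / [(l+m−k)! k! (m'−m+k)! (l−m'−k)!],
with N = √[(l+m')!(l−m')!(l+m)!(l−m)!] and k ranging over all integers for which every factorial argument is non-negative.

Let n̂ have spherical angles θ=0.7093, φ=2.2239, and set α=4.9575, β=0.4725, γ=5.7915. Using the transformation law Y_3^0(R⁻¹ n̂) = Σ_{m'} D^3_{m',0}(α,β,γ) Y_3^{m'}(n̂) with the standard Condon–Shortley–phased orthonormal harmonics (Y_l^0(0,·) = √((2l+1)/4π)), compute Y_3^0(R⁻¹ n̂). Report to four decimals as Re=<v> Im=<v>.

Re=-0.3292 Im=0.0000

Need the full column D^3_{m',0} for m'=−3..3 at α=4.9575, β=0.4725, γ=5.7915.
cos(β/2)=0.972223, sin(β/2)=0.234058
d^3_{-3,0}: single k=3 term ⇒ +0.052697;  D = -0.035351+0.039080i
d^3_{-2,0}: k∈[2..3] ⇒ +0.268085 -0.015538 = +0.252547;  D = -0.222804-0.118905i
d^3_{-1,0}: k∈[1..3] ⇒ +0.704277 -0.122457 +0.002366 = +0.584186;  D = +0.141761-0.566725i
d^3_{0,0}: k∈[0..3] ⇒ +0.844489 -0.440508 +0.025531 -0.000164 = +0.429348;  D = +0.429348+0.000000i
d^3_{1,0}: k∈[0..2] ⇒ -0.704277 +0.122457 -0.002366 = -0.584186;  D = -0.141761-0.566725i
d^3_{2,0}: k∈[0..1] ⇒ +0.268085 -0.015538 = +0.252547;  D = -0.222804+0.118905i
d^3_{3,0}: single k=0 term ⇒ -0.052697;  D = +0.035351+0.039080i
Y_3^{m'}(θ=0.7093,φ=2.2239) and Σ D·Y over m':
  (-0.0354+0.0391i)·(+0.1067-0.0437i)  (-0.2228-0.1189i)·(-0.0860+0.3175i)  (+0.1418-0.5667i)·(-0.2403-0.3141i)  (+0.4293+0.0000i)·(-0.0343+0.0000i)  (-0.1418-0.5667i)·(+0.2403-0.3141i)  (-0.2228+0.1189i)·(-0.0860-0.3175i)  (+0.0354+0.0391i)·(-0.1067-0.0437i)
Y_3^0(R⁻¹ n̂) = -0.329170-0.000000i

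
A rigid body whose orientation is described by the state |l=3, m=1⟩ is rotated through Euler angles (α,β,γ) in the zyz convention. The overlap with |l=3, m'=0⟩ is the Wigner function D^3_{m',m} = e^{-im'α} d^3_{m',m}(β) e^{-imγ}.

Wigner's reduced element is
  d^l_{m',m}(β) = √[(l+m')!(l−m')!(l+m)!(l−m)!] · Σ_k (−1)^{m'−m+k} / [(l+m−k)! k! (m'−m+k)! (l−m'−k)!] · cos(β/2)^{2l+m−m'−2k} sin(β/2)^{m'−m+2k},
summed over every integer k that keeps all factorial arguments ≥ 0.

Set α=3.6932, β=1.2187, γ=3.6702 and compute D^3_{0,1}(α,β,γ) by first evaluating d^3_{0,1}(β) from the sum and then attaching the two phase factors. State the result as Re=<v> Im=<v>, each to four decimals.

Re=0.1423 Im=-0.0831

D^3_{0,1}(3.6932,1.2187,3.6702) = e^{-i·0·3.6932}·d^3_{0,1}(1.2187)·e^{-i·1·3.6702}. Compute d first:
c=cos(1.2187/2)=0.820020, s=sin(1.2187/2)=0.572335; N=√[6·6·24·2]=41.569219
Admissible k: 1..3 (factorial args all ≥0)
  k=1: (−1)^0·41.5692/(12)·0.8200^5·0.5723^1 = +0.735129
  k=2: (−1)^1·41.5692/(4)·0.8200^3·0.5723^3 = -1.074324
  k=3: (−1)^2·41.5692/(12)·0.8200^1·0.5723^5 = +0.174448
d^3_{0,1}(1.2187) = +0.735129 -1.074324 +0.174448 = -0.164748
D = (+1.000000+0.000000i)·(-0.164748)·(-0.863510+0.504331i) = +0.142262-0.083088i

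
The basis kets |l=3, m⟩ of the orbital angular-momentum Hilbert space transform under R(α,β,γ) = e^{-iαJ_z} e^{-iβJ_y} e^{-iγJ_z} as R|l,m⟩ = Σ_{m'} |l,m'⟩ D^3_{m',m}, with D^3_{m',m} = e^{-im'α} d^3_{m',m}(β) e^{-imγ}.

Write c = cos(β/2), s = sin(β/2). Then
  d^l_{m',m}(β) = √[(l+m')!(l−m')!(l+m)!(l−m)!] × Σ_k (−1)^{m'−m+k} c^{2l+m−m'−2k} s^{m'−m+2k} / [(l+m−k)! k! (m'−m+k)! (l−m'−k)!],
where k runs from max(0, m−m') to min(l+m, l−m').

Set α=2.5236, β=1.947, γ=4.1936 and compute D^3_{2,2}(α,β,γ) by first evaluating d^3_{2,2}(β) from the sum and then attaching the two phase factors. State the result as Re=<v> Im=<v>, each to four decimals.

Split into d^3_{2,2}(β=1.947) × two z-phases.
c=cos(1.947/2)=0.562409, s=sin(1.947/2)=0.826859; N=√[120·1·120·1]=120.000000
Admissible k: 0..1 (factorial args all ≥0)
  k=0: (−1)^0·120.0000/(120)·0.5624^6·0.8269^0 = +0.031646
  k=1: (−1)^1·120.0000/(24)·0.5624^4·0.8269^2 = -0.342013
d^3_{2,2}(1.947) = +0.031646 -0.342013 = -0.310367
Attach z-rotation phases: D = e^{-i(2)(2.5236)}·(-0.310367)·e^{-i(2)(4.1936)} = -0.200600+0.236828i

Re=-0.2006 Im=0.2368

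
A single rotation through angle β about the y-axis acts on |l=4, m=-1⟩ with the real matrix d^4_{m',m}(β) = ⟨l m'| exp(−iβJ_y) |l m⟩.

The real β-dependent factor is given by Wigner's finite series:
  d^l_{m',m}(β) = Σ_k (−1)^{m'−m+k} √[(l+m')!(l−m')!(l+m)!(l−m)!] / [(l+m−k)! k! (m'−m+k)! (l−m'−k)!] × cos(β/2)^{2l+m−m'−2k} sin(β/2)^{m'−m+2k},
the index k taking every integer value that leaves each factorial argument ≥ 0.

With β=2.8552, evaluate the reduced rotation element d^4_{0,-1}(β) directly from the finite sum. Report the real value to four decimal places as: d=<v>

d^4_{0,-1}(β=2.8552) via Wigner's sum:
With c≡cos(β/2)=0.142707 and s≡sin(β/2)=0.989765, N=[24·24·6·120]^{1/2}=643.987578
The bounds max(0,m−m')=0 and min(l+m,l−m')=3 give 4 terms
  k=0: (−1)^1·643.9876/(144)·0.1427^7·0.9898^1 = -0.000005
  k=1: (−1)^2·643.9876/(24)·0.1427^5·0.9898^3 = +0.001540
  k=2: (−1)^3·643.9876/(24)·0.1427^3·0.9898^5 = -0.074074
  k=3: (−1)^4·643.9876/(144)·0.1427^1·0.9898^7 = +0.593863
d^4_{0,-1}(2.8552) = -0.000005 +0.001540 -0.074074 +0.593863 = +0.521323

d=0.5213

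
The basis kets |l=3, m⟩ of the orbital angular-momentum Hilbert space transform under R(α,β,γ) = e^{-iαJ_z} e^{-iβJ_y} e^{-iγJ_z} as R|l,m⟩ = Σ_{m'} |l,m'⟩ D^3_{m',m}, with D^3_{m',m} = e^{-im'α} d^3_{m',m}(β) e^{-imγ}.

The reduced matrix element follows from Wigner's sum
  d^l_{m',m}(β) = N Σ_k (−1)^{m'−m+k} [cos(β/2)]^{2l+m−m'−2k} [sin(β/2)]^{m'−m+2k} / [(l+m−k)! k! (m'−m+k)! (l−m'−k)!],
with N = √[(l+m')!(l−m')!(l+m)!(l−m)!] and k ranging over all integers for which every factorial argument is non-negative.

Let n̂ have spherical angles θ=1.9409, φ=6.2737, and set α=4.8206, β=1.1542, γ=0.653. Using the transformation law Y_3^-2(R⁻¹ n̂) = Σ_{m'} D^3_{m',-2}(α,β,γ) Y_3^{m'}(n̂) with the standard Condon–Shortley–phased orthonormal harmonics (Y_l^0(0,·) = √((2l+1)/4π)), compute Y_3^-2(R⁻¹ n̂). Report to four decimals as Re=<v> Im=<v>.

Re=-0.0228 Im=0.0413

Need the full column D^3_{m',-2} for m'=−3..3 at α=4.8206, β=1.1542, γ=0.653.
cos(β/2)=0.838048, sin(β/2)=0.545596
d^3_{-3,-2}: single k=1 term ⇒ +0.552449;  D = -0.551460-0.033037i
d^3_{-2,-2}: k∈[0..1] ⇒ +0.346429 -0.734156 = -0.387727;  D = +0.018749+0.387274i
d^3_{-1,-2}: k∈[0..1] ⇒ -0.713209 +0.604576 = -0.108633;  D = -0.107304+0.016941i
d^3_{0,-2}: k∈[0..1] ⇒ +0.804228 -0.340866 = +0.463362;  D = +0.121268+0.447212i
d^3_{1,-2}: k∈[0..1] ⇒ -0.604576 +0.128122 = -0.476453;  D = +0.443690-0.173628i
d^3_{2,-2}: k∈[0..1] ⇒ +0.311166 -0.026377 = +0.284789;  D = -0.131817-0.252446i
d^3_{3,-2}: single k=0 term ⇒ -0.099243;  D = -0.082497+0.055168i
Y_3^{m'}(θ=1.9409,φ=6.2737) and Σ D·Y over m':
  (-0.5515-0.0330i)·(+0.3379+0.0096i)  (+0.0187+0.3873i)·(-0.3212-0.0061i)  (-0.1073+0.0169i)·(-0.1042-0.0010i)  (+0.1213+0.4472i)·(+0.3166+0.0000i)  (+0.4437-0.1736i)·(+0.1042-0.0010i)  (-0.1318-0.2524i)·(-0.3212+0.0061i)  (-0.0825+0.0552i)·(-0.3379+0.0096i)
Y_3^-2(R⁻¹ n̂) = -0.022823+0.041283i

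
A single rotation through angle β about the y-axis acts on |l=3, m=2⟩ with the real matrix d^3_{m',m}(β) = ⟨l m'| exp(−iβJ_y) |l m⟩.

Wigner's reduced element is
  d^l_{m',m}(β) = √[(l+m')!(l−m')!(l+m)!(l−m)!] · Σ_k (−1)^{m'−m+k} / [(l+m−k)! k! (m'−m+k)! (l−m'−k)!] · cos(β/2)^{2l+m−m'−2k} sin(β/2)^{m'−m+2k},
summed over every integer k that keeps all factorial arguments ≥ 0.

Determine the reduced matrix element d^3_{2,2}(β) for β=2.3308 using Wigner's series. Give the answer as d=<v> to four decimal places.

d=-0.0984

d^3_{2,2}(β=2.3308) via Wigner's sum:
c=cos(2.3308/2)=0.394383, s=sin(2.3308/2)=0.918946; N=√[120·1·120·1]=120.000000
The bounds max(0,m−m')=0 and min(l+m,l−m')=1 give 2 terms
  k=0: (−1)^0·120.0000/(120)·0.3944^6·0.9189^0 = +0.003763
  k=1: (−1)^1·120.0000/(24)·0.3944^4·0.9189^2 = -0.102146
d^3_{2,2}(2.3308) = +0.003763 -0.102146 = -0.098384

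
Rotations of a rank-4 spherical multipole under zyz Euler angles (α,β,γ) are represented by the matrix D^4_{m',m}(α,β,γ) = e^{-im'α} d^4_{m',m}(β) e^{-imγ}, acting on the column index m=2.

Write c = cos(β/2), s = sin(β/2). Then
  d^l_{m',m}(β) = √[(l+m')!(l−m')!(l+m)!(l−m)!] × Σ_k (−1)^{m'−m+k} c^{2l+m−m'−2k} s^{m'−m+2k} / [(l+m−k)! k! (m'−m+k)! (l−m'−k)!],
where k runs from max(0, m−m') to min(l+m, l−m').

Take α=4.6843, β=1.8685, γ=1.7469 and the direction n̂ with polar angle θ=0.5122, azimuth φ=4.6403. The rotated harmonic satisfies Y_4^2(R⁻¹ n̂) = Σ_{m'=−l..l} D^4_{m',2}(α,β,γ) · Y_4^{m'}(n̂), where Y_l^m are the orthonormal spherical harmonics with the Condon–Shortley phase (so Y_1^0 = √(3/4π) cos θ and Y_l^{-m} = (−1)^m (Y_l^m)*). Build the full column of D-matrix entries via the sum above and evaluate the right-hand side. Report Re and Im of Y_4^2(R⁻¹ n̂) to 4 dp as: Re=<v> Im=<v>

Need the full column D^4_{m',2} for m'=−4..4 at α=4.6843, β=1.8685, γ=1.7469.
cos(β/2)=0.594422, sin(β/2)=0.804153
d^4_{-4,2}: single k=6 term ⇒ +0.505594;  D = -0.452010+0.226523i
d^4_{-3,2}: k∈[5..6] ⇒ +0.792801 -0.483650 = +0.309151;  D = -0.130692-0.280167i
d^4_{-2,2}: k∈[4..6] ⇒ +0.783115 -1.146580 +0.174869 = -0.188596;  D = -0.173086+0.074897i
d^4_{-1,2}: k∈[3..5] ⇒ +0.545764 -1.498252 +0.548408 = -0.404080;  D = -0.149993-0.375211i
d^4_{0,2}: k∈[2..4] ⇒ +0.270625 -1.320762 +0.906451 = -0.143686;  D = +0.134866-0.049568i
d^4_{1,2}: k∈[1..3] ⇒ +0.089462 -0.818647 +0.998835 = +0.269650;  D = -0.085876-0.255610i
d^4_{2,2}: k∈[0..2] ⇒ +0.015587 -0.342316 +0.783115 = +0.456386;  D = +0.436534-0.133139i
d^4_{3,2}: k∈[0..1] ⇒ -0.078898 +0.433187 = +0.354289;  D = +0.093797+0.341647i
d^4_{4,2}: single k=0 term ⇒ +0.150947;  D = -0.146626+0.035859i
Y_4^{m'}(θ=0.5122,φ=4.6403) and Σ D·Y over m':
  (-0.4520+0.2265i)·(+0.0245+0.0073i)  (-0.1307-0.2802i)·(+0.0276-0.1254i)  (-0.1731+0.0749i)·(-0.3434-0.0499i)  (-0.1500-0.3752i)·(-0.0338+0.4674i)  (+0.1349-0.0496i)·(+0.0435+0.0000i)  (-0.0859-0.2556i)·(+0.0338+0.4674i)  (+0.4365-0.1331i)·(-0.3434+0.0499i)  (+0.0938+0.3416i)·(-0.0276-0.1254i)  (-0.1466+0.0359i)·(+0.0245-0.0073i)
Y_4^2(R⁻¹ n̂) = +0.208264-0.066273i

Re=0.2083 Im=-0.0663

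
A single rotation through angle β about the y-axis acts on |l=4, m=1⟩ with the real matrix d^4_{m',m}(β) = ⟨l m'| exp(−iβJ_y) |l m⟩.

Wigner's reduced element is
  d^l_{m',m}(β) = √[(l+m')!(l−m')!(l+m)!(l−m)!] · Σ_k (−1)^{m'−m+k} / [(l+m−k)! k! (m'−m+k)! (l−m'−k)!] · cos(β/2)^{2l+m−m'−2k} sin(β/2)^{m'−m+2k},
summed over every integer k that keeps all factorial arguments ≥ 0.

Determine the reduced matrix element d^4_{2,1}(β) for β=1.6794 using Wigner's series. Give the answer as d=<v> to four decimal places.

d^4_{2,1}(β=1.6794) via Wigner's sum:
c=cos(1.6794/2)=0.667686, s=sin(1.6794/2)=0.744443; N=√[720·2·120·6]=1018.233765
The bounds max(0,m−m')=0 and min(l+m,l−m')=2 give 3 terms
  k=0: (−1)^1·1018.2338/(240)·0.6677^7·0.7444^1 = -0.186842
  k=1: (−1)^2·1018.2338/(48)·0.6677^5·0.7444^3 = +1.161348
  k=2: (−1)^3·1018.2338/(72)·0.6677^3·0.7444^5 = -0.962474
d^4_{2,1}(1.6794) = -0.186842 +1.161348 -0.962474 = +0.012032

d=0.0120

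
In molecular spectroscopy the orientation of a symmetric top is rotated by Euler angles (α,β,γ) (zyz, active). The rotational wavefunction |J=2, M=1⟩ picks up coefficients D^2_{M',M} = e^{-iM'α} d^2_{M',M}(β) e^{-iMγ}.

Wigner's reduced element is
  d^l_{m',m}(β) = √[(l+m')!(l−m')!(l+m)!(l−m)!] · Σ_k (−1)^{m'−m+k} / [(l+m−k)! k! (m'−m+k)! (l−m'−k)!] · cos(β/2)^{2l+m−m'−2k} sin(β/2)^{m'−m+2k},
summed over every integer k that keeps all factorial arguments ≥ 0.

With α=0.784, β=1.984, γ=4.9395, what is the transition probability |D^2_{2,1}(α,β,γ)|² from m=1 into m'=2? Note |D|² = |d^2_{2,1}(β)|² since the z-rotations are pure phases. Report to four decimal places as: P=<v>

D^2_{2,1}(0.784,1.984,4.9395) = e^{-i·2·0.784}·d^2_{2,1}(1.984)·e^{-i·1·4.9395}. Compute d first:
With c≡cos(β/2)=0.547017 and s≡sin(β/2)=0.837122, N=[24·1·6·1]^{1/2}=12.000000
k: max(0,(1)−(2))=0 … min(2+(1),2−(2))=0
  k=0: (−1)^1·12.0000/(6)·0.5470^3·0.8371^1 = -0.274044
d^2_{2,1}(1.984) = -0.274044
|D^2_{2,1}|² = |d^2_{2,1}(β)|² = (-0.274044)² = 0.075100 (the z-rotation phases have unit modulus)

P=0.0751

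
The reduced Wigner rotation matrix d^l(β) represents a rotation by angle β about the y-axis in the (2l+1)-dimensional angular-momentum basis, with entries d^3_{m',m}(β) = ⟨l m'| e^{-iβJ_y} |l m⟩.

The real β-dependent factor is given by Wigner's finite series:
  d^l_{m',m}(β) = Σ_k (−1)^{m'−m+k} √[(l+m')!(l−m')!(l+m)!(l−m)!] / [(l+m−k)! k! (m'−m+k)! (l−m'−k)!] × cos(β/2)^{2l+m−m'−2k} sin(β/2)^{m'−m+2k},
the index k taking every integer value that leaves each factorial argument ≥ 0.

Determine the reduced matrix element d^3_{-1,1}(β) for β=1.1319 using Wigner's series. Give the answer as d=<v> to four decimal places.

d=0.4283

d^3_{-1,1}(β=1.1319) via Wigner's sum:
Half-angle: c=0.844080, s=0.536218. N=√(2·24·24·2)=48.000000
k∈{2,3,4} keeps every argument non-negative
  k=2: (−1)^0·48.0000/(8)·0.8441^4·0.5362^2 = +0.875724
  k=3: (−1)^1·48.0000/(6)·0.8441^2·0.5362^4 = -0.471218
  k=4: (−1)^2·48.0000/(48)·0.8441^0·0.5362^6 = +0.023771
d^3_{-1,1}(1.1319) = +0.875724 -0.471218 +0.023771 = +0.428277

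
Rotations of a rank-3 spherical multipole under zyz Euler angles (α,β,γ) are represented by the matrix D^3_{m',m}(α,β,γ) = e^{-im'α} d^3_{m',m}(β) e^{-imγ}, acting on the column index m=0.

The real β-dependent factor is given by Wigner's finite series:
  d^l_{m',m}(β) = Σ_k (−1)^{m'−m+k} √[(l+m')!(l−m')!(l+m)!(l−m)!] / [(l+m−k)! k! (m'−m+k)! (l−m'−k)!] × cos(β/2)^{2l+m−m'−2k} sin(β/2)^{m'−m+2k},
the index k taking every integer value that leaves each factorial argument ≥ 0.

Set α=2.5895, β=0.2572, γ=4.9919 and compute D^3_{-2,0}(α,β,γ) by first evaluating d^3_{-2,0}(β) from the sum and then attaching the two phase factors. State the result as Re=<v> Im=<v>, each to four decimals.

Re=0.0385 Im=-0.0765

Split into d^3_{-2,0}(β=0.2572) × two z-phases.
Half-angle: c=0.991742, s=0.128246. N=√(1·120·6·6)=65.726707
k: max(0,(0)−(-2))=2 … min(3+(0),3−(-2))=3
  k=2: (−1)^0·65.7267/(12)·0.9917^4·0.1282^2 = +0.087145
  k=3: (−1)^1·65.7267/(12)·0.9917^2·0.1282^4 = -0.001457
d^3_{-2,0}(0.2572) = +0.087145 -0.001457 = +0.085688
Attach z-rotation phases: D = e^{-i(-2)(2.5895)}·(+0.085688)·e^{-i(0)(4.9919)} = +0.038548-0.076528i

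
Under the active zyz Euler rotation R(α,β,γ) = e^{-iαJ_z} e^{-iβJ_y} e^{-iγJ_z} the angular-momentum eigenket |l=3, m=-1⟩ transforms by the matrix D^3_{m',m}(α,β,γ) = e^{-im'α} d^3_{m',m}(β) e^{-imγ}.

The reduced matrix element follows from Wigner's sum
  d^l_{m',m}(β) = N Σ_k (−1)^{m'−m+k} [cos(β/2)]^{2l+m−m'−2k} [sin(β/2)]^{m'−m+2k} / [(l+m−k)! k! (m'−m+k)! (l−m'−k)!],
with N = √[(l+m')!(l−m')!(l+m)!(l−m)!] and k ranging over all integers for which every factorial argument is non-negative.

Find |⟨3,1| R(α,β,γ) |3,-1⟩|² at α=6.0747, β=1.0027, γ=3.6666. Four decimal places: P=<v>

First d^3_{1,-1}(β=1.0027), then the phase factors e^{-i(1)α} and e^{-i(-1)γ}:
With c≡cos(β/2)=0.876935 and s≡sin(β/2)=0.480610, N=[24·2·2·24]^{1/2}=48.000000
Admissible k: 0..2 (factorial args all ≥0)
  k=0: (−1)^2·48.0000/(8)·0.8769^4·0.4806^2 = +0.819606
  k=1: (−1)^3·48.0000/(6)·0.8769^2·0.4806^4 = -0.328243
  k=2: (−1)^4·48.0000/(48)·0.8769^0·0.4806^6 = +0.012324
d^3_{1,-1}(1.0027) = +0.819606 -0.328243 +0.012324 = +0.503688
|D^3_{1,-1}|² = |d^3_{1,-1}(β)|² = (+0.503688)² = 0.253701 (the z-rotation phases have unit modulus)

P=0.2537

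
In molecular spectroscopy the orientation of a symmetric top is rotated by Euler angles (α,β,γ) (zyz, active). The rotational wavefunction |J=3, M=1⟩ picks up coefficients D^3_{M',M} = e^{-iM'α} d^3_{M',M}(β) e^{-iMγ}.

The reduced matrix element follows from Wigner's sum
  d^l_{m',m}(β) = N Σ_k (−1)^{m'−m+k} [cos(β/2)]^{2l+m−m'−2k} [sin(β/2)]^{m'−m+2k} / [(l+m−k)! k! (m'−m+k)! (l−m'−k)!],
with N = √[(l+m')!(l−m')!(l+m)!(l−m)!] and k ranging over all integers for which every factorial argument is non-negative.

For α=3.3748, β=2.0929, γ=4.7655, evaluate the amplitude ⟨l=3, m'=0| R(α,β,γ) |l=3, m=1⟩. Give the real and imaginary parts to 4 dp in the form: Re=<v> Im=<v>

D^3_{0,1}(3.3748,2.0929,4.7655) = e^{-i·0·3.3748}·d^3_{0,1}(2.0929)·e^{-i·1·4.7655}. Compute d first:
c=cos(2.0929/2)=0.500647, s=sin(2.0929/2)=0.865651; N=√[6·6·24·2]=41.569219
Admissible k: 1..3 (factorial args all ≥0)
  k=1: (−1)^0·41.5692/(12)·0.5006^5·0.8657^1 = +0.094318
  k=2: (−1)^1·41.5692/(4)·0.5006^3·0.8657^3 = -0.845934
  k=3: (−1)^2·41.5692/(12)·0.5006^1·0.8657^5 = +0.843019
d^3_{0,1}(2.0929) = +0.094318 -0.845934 +0.843019 = +0.091403
D = (+1.000000+0.000000i)·(+0.091403)·(+0.053086+0.998590i) = +0.004852+0.091274i

Re=0.0049 Im=0.0913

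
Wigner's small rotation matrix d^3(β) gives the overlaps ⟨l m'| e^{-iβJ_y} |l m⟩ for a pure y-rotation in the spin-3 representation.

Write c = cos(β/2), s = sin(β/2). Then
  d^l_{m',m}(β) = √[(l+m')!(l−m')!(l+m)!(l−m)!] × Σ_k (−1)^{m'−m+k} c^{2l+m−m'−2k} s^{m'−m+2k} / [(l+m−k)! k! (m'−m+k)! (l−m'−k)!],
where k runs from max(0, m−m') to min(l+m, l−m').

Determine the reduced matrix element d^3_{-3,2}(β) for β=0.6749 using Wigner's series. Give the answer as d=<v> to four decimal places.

d=0.0092

d^3_{-3,2}(β=0.6749) via Wigner's sum:
Half-angle: c=0.943602, s=0.331082. N=√(1·720·120·1)=293.938769
Admissible k: 5..5 (factorial args all ≥0)
  k=5: (−1)^0·293.9388/(120)·0.9436^1·0.3311^5 = +0.009195
d^3_{-3,2}(0.6749) = +0.009195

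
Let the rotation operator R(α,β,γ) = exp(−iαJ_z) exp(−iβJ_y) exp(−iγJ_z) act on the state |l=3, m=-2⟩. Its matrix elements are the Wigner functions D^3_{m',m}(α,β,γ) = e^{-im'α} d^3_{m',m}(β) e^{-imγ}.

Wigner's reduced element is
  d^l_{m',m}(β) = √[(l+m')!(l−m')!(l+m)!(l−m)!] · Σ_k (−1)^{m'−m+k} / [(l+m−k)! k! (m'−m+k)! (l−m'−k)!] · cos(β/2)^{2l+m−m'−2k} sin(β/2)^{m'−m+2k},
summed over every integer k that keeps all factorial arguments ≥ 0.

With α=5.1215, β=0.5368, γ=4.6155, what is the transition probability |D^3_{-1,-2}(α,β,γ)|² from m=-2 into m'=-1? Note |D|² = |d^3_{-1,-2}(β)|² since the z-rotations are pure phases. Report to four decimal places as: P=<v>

Split into d^3_{-1,-2}(β=0.5368) × two z-phases.
With c≡cos(β/2)=0.964196 and s≡sin(β/2)=0.265189, N=[2·24·1·120]^{1/2}=75.894664
k: max(0,(-2)−(-1))=0 … min(3+(-2),3−(-1))=1
  k=0: (−1)^1·75.8947/(24)·0.9642^5·0.2652^1 = -0.698849
  k=1: (−1)^2·75.8947/(12)·0.9642^3·0.2652^3 = +0.105729
d^3_{-1,-2}(0.5368) = -0.698849 +0.105729 = -0.593120
|D^3_{-1,-2}|² = |d^3_{-1,-2}(β)|² = (-0.593120)² = 0.351791 (the z-rotation phases have unit modulus)

P=0.3518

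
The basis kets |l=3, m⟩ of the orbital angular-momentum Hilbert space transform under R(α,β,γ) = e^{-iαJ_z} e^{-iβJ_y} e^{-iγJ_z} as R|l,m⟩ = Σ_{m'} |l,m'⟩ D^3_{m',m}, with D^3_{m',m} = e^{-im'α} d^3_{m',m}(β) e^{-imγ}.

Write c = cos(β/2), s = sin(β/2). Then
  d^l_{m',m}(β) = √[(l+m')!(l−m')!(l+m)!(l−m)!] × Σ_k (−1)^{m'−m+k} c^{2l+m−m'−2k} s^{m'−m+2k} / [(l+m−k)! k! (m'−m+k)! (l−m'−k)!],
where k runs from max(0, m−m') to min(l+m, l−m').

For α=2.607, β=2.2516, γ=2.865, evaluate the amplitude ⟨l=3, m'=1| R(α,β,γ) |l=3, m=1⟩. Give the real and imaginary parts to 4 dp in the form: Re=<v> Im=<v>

Re=0.3584 Im=0.3774

First d^3_{1,1}(β=2.2516), then the phase factors e^{-i(1)α} and e^{-i(1)γ}:
With c≡cos(β/2)=0.430455 and s≡sin(β/2)=0.902612, N=[24·2·24·2]^{1/2}=48.000000
k∈{0,1,2} keeps every argument non-negative
  k=0: (−1)^0·48.0000/(48)·0.4305^6·0.9026^0 = +0.006362
  k=1: (−1)^1·48.0000/(6)·0.4305^4·0.9026^2 = -0.223770
  k=2: (−1)^2·48.0000/(8)·0.4305^2·0.9026^4 = +0.737923
d^3_{1,1}(2.2516) = +0.006362 -0.223770 +0.737923 = +0.520514
Attach z-rotation phases: D = e^{-i(1)(2.607)}·(+0.520514)·e^{-i(1)(2.865)} = +0.358447+0.377427i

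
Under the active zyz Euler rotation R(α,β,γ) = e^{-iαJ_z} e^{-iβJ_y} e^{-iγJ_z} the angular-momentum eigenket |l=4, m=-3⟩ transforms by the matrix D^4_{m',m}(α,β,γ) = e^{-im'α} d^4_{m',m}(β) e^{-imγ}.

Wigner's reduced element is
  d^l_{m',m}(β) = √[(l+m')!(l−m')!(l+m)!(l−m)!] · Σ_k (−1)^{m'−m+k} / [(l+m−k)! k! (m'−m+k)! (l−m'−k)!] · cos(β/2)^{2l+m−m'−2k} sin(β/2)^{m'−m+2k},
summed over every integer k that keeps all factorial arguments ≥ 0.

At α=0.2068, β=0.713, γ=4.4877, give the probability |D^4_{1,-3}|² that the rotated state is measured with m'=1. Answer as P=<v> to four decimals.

P=0.0193

First d^4_{1,-3}(β=0.713), then the phase factors e^{-i(1)α} and e^{-i(-3)γ}:
c=cos(0.713/2)=0.937124, s=sin(0.713/2)=0.348996; N=√[120·6·1·5040]=1904.940944
Admissible k: 0..1 (factorial args all ≥0)
  k=0: (−1)^4·1904.9409/(144)·0.9371^4·0.3490^4 = +0.151353
  k=1: (−1)^5·1904.9409/(240)·0.9371^2·0.3490^6 = -0.012595
d^4_{1,-3}(0.713) = +0.151353 -0.012595 = +0.138758
|D^4_{1,-3}|² = |d^4_{1,-3}(β)|² = (+0.138758)² = 0.019254 (the z-rotation phases have unit modulus)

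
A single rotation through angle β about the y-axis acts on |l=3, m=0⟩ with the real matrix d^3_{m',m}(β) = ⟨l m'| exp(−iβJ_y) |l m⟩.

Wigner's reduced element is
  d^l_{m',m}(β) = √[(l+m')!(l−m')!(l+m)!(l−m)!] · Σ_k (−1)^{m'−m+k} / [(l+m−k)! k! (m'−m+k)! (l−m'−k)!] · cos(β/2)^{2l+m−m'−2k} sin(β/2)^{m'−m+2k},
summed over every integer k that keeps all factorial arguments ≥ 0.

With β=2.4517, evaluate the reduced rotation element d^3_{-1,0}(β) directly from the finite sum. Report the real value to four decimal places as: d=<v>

d^3_{-1,0}(β=2.4517) via Wigner's sum:
c=cos(2.4517/2)=0.338146, s=sin(2.4517/2)=0.941094; N=√[2·24·6·6]=41.569219
Admissible k: 1..3 (factorial args all ≥0)
  k=1: (−1)^0·41.5692/(12)·0.3381^5·0.9411^1 = +0.014413
  k=2: (−1)^1·41.5692/(4)·0.3381^3·0.9411^3 = -0.334907
  k=3: (−1)^2·41.5692/(12)·0.3381^1·0.9411^5 = +0.864688
d^3_{-1,0}(2.4517) = +0.014413 -0.334907 +0.864688 = +0.544194

d=0.5442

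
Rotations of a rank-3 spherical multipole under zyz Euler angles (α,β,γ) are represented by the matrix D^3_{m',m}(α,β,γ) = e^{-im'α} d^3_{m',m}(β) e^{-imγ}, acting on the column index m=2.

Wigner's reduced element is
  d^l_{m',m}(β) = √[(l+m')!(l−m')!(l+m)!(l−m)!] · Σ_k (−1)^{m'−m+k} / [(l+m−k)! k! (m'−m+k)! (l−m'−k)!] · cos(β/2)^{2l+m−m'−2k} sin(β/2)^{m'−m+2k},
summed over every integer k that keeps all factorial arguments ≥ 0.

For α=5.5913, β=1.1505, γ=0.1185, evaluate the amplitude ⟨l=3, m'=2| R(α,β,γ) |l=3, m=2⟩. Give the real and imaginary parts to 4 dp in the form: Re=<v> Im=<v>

First d^3_{2,2}(β=1.1505), then the phase factors e^{-i(2)α} and e^{-i(2)γ}:
With c≡cos(β/2)=0.839056 and s≡sin(β/2)=0.544045, N=[120·1·120·1]^{1/2}=120.000000
The bounds max(0,m−m')=0 and min(l+m,l−m')=1 give 2 terms
  k=0: (−1)^0·120.0000/(120)·0.8391^6·0.5440^0 = +0.348937
  k=1: (−1)^1·120.0000/(24)·0.8391^4·0.5440^2 = -0.733506
d^3_{2,2}(1.1505) = +0.348937 -0.733506 = -0.384569
Attach z-rotation phases: D = e^{-i(2)(5.5913)}·(-0.384569)·e^{-i(2)(0.1185)} = -0.158224-0.350511i

Re=-0.1582 Im=-0.3505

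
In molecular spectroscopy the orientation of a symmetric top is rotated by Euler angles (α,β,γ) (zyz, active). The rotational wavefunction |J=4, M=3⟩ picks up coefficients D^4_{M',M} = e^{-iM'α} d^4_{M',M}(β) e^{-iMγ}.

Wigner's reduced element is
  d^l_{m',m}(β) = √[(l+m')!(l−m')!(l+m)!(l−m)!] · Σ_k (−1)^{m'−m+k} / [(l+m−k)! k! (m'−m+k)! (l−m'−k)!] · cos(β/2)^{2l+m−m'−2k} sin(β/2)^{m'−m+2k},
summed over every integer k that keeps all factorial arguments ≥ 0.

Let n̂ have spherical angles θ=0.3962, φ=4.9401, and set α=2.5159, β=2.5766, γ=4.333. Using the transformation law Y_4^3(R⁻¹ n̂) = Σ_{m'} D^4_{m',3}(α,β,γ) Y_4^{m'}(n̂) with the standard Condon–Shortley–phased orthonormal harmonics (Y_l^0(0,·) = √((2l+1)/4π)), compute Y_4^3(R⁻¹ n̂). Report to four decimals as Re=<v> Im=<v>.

Re=0.0497 Im=0.0165

Need the full column D^4_{m',3} for m'=−4..4 at α=2.5159, β=2.5766, γ=4.333.
cos(β/2)=0.278754, sin(β/2)=0.960363
d^4_{-4,3}: single k=7 term ⇒ +0.594036;  D = -0.581452-0.121620i
d^4_{-3,3}: k∈[6..7] ⇒ +0.426728 -0.723572 = -0.296844;  D = -0.199919-0.219428i
d^4_{-2,3}: k∈[5..6] ⇒ +0.198621 -0.785835 = -0.587215;  D = +0.066342+0.583455i
d^4_{-1,3}: k∈[4..5] ⇒ +0.067943 -0.483864 = -0.415921;  D = +0.203941-0.362490i
d^4_{0,3}: k∈[3..4] ⇒ +0.017639 -0.209364 = -0.191725;  D = -0.174061+0.080383i
d^4_{1,3}: k∈[2..3] ⇒ +0.003435 -0.067943 = -0.064508;  D = +0.063310+0.012377i
d^4_{2,3}: k∈[1..2] ⇒ +0.000470 -0.016734 = -0.016264;  D = -0.011110-0.011877i
d^4_{3,3}: k∈[0..1] ⇒ +0.000036 -0.003029 = -0.002993;  D = +0.000377+0.002969i
d^4_{4,3}: single k=0 term ⇒ -0.000355;  D = +0.000170-0.000312i
Y_4^{m'}(θ=0.3962,φ=4.9401) and Σ D·Y over m':
  (-0.5815-0.1216i)·(+0.0060-0.0078i)  (-0.1999-0.2194i)·(-0.0419-0.0515i)  (+0.0663+0.5835i)·(-0.2218+0.1086i)  (+0.2039-0.3625i)·(+0.1125+0.4853i)  (-0.1741+0.0804i)·(+0.2982+0.0000i)  (+0.0633+0.0124i)·(-0.1125+0.4853i)  (-0.0111-0.0119i)·(-0.2218-0.1086i)  (+0.0004+0.0030i)·(+0.0419-0.0515i)  (+0.0002-0.0003i)·(+0.0060+0.0078i)
Y_4^3(R⁻¹ n̂) = +0.049689+0.016501i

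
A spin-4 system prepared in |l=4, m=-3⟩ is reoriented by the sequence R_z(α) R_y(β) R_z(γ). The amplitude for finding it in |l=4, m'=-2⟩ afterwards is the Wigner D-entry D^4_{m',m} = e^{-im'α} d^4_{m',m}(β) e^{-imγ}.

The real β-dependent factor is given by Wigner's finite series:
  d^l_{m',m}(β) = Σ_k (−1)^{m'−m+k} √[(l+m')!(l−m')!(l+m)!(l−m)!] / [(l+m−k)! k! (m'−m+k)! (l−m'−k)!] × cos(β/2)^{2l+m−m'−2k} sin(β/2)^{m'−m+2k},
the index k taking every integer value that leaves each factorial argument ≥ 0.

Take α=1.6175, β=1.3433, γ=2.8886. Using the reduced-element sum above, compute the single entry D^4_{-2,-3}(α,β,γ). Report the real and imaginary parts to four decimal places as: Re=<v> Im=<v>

Split into d^4_{-2,-3}(β=1.3433) × two z-phases.
With c≡cos(β/2)=0.782796 and s≡sin(β/2)=0.622278, N=[2·720·1·5040]^{1/2}=2693.993318
Admissible k: 0..1 (factorial args all ≥0)
  k=0: (−1)^1·2693.9933/(720)·0.7828^7·0.6223^1 = -0.419362
  k=1: (−1)^2·2693.9933/(240)·0.7828^5·0.6223^3 = +0.795028
d^4_{-2,-3}(1.3433) = -0.419362 +0.795028 = +0.375666
Attach z-rotation phases: D = e^{-i(-2)(1.6175)}·(+0.375666)·e^{-i(-3)(2.8886)} = +0.295486-0.231977i

Re=0.2955 Im=-0.2320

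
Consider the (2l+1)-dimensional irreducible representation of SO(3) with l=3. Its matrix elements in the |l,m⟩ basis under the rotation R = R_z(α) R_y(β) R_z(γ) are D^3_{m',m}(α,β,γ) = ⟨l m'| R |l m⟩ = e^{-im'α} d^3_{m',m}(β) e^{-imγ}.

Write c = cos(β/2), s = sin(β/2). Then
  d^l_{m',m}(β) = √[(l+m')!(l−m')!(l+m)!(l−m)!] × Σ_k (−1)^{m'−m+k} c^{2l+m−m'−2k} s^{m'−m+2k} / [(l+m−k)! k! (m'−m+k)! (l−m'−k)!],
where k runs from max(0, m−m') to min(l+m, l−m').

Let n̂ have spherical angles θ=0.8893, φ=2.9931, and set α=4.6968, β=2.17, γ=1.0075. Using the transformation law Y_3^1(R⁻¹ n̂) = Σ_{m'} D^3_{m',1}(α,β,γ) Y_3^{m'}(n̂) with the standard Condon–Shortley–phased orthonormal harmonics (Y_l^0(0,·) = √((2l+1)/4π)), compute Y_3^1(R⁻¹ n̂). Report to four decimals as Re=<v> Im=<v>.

Re=-0.0089 Im=-0.0002

Need the full column D^3_{m',1} for m'=−3..3 at α=4.6968, β=2.17, γ=1.0075.
cos(β/2)=0.466913, sin(β/2)=0.884303
d^3_{-3,1}: single k=4 term ⇒ +0.516324;  D = +0.448963+0.254994i
d^3_{-2,1}: k∈[3..4] ⇒ +0.445185 -0.798440 = -0.353254;  D = +0.179227-0.304411i
d^3_{-1,1}: k∈[2..4] ⇒ +0.222996 -1.066514 +0.478198 = -0.365320;  D = +0.311881+0.190234i
d^3_{0,1}: k∈[1..3] ⇒ +0.067978 -0.731514 +0.874647 = +0.211111;  D = +0.112728-0.178494i
d^3_{1,1}: k∈[0..2] ⇒ +0.010361 -0.297328 +0.799886 = +0.512919;  D = +0.429351+0.280614i
d^3_{2,1}: k∈[0..1] ⇒ -0.062055 +0.445185 = +0.383130;  D = -0.214581+0.317401i
d^3_{3,1}: single k=0 term ⇒ +0.143943;  D = -0.117977-0.082468i
Y_3^{m'}(θ=0.8893,φ=2.9931) and Σ D·Y over m':
  (+0.4490+0.2550i)·(-0.1764-0.0842i)  (+0.1792-0.3044i)·(+0.3713+0.1136i)  (+0.3119+0.1902i)·(-0.2443-0.0365i)  (+0.1127-0.1785i)·(-0.2388+0.0000i)  (+0.4294+0.2806i)·(+0.2443-0.0365i)  (-0.2146+0.3174i)·(+0.3713-0.1136i)  (-0.1180-0.0825i)·(+0.1764-0.0842i)
Y_3^1(R⁻¹ n̂) = -0.008938-0.000202i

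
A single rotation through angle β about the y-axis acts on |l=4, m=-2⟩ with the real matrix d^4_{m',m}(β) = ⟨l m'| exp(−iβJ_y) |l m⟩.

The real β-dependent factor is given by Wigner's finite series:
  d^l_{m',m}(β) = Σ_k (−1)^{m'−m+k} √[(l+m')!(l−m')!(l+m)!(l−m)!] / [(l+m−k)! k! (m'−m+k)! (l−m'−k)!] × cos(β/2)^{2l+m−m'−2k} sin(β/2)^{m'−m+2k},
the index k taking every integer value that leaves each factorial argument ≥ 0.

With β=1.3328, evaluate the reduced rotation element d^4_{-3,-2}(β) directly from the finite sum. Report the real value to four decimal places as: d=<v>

d=-0.3668

d^4_{-3,-2}(β=1.3328) via Wigner's sum:
c=cos(1.3328/2)=0.786052, s=sin(1.3328/2)=0.618160; N=√[1·5040·2·720]=2693.993318
Admissible k: 1..2 (factorial args all ≥0)
  k=1: (−1)^0·2693.9933/(720)·0.7861^7·0.6182^1 = +0.428869
  k=2: (−1)^1·2693.9933/(240)·0.7861^5·0.6182^3 = -0.795692
d^4_{-3,-2}(1.3328) = +0.428869 -0.795692 = -0.366823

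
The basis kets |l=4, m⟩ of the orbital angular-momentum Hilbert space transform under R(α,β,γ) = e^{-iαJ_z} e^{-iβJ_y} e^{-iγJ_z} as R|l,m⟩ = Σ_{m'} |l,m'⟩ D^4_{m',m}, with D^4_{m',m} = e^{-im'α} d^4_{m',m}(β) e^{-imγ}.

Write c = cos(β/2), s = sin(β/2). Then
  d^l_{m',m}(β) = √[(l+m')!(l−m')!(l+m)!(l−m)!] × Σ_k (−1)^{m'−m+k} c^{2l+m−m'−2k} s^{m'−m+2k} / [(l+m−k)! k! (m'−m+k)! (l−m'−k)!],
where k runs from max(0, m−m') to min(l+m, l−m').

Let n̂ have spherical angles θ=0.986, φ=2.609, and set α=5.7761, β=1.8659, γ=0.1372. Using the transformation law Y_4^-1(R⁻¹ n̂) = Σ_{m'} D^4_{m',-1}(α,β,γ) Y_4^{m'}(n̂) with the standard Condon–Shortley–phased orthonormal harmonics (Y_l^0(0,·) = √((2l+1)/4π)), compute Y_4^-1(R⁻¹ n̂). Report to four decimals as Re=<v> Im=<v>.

Re=0.4349 Im=0.0934

Need the full column D^4_{m',-1} for m'=−4..4 at α=5.7761, β=1.8659, γ=0.1372.
cos(β/2)=0.595467, sin(β/2)=0.803380
d^4_{-4,-1}: single k=3 term ⇒ +0.290499;  D = -0.091476-0.275720i
d^4_{-3,-1}: k∈[2..3] ⇒ +0.228379 -0.692840 = -0.464461;  D = -0.086230+0.456386i
d^4_{-2,-1}: k∈[1..3] ⇒ +0.090481 -0.823486 +0.999292 = +0.266287;  D = +0.170286-0.204723i
d^4_{-1,-1}: k∈[0..3] ⇒ +0.015807 -0.431596 +1.571213 -0.953325 = +0.202099;  D = +0.188431-0.073060i
d^4_{0,-1}: k∈[0..3] ⇒ -0.095376 +1.041637 -1.896024 +0.575201 = -0.374561;  D = -0.371041-0.051229i
d^4_{1,-1}: k∈[0..3] ⇒ +0.287731 -1.571213 +1.429988 -0.173528 = -0.027022;  D = -0.021605-0.016230i
d^4_{2,-1}: k∈[0..2] ⇒ -0.548991 +1.498938 -0.545684 = +0.404264;  D = +0.164631+0.369223i
d^4_{3,-1}: k∈[0..1] ⇒ +0.692840 -0.756678 = -0.063839;  D = +0.005589-0.063594i
d^4_{4,-1}: single k=0 term ⇒ -0.528776;  D = +0.296272-0.437980i
Y_4^{m'}(θ=0.986,φ=2.609) and Σ D·Y over m':
  (-0.0915-0.2757i)·(-0.1136+0.1813i)  (-0.0862+0.4564i)·(+0.0108-0.4004i)  (+0.1703-0.2047i)·(+0.1276+0.2306i)  (+0.1884-0.0731i)·(+0.1626+0.0958i)  (-0.3710-0.0512i)·(-0.3059+0.0000i)  (-0.0216-0.0162i)·(-0.1626+0.0958i)  (+0.1646+0.3692i)·(+0.1276-0.2306i)  (+0.0056-0.0636i)·(-0.0108-0.4004i)  (+0.2963-0.4380i)·(-0.1136-0.1813i)
Y_4^-1(R⁻¹ n̂) = +0.434930+0.093380i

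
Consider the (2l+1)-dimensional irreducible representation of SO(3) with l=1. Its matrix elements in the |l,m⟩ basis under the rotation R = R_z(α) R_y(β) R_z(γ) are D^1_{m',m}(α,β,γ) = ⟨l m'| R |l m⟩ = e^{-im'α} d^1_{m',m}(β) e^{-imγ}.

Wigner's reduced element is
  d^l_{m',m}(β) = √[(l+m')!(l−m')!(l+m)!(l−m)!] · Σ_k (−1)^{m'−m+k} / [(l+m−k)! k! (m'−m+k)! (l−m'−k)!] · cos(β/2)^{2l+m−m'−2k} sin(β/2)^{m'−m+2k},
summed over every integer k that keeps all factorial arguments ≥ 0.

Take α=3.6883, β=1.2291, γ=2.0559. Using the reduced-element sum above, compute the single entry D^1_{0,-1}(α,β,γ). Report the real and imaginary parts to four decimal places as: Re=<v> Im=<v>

Re=0.3107 Im=-0.5894

D^1_{0,-1}(3.6883,1.2291,2.0559) = e^{-i·0·3.6883}·d^1_{0,-1}(1.2291)·e^{-i·-1·2.0559}. Compute d first:
Half-angle: c=0.817033, s=0.576591. N=√(1·1·1·2)=1.414214
k∈{0} keeps every argument non-negative
  k=0: (−1)^1·1.4142/(1)·0.8170^1·0.5766^1 = -0.666227
d^1_{0,-1}(1.2291) = -0.666227
D = (+1.000000+0.000000i)·(-0.666227)·(-0.466300+0.884627i) = +0.310662-0.589362i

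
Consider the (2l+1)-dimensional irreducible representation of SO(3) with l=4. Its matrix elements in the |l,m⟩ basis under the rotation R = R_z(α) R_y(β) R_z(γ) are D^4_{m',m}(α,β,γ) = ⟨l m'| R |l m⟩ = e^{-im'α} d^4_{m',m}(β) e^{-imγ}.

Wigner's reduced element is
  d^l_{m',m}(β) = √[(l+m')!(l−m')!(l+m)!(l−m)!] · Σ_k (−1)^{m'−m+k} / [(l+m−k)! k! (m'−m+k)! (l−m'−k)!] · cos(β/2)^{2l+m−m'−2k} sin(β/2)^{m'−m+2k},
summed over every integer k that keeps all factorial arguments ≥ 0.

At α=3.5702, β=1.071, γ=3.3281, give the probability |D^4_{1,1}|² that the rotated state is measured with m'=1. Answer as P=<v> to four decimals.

D^4_{1,1}(3.5702,1.071,3.3281) = e^{-i·1·3.5702}·d^4_{1,1}(1.071)·e^{-i·1·3.3281}. Compute d first:
c=cos(1.071/2)=0.860014, s=sin(1.071/2)=0.510271; N=√[120·6·120·6]=720.000000
The bounds max(0,m−m')=0 and min(l+m,l−m')=3 give 4 terms
  k=0: (−1)^0·720.0000/(720)·0.8600^8·0.5103^0 = +0.299256
  k=1: (−1)^1·720.0000/(48)·0.8600^6·0.5103^2 = -1.580248
  k=2: (−1)^2·720.0000/(24)·0.8600^4·0.5103^4 = +1.112619
  k=3: (−1)^3·720.0000/(72)·0.8600^2·0.5103^6 = -0.130562
d^4_{1,1}(1.071) = +0.299256 -1.580248 +1.112619 -0.130562 = -0.298935
|D^4_{1,1}|² = |d^4_{1,1}(β)|² = (-0.298935)² = 0.089362 (the z-rotation phases have unit modulus)

P=0.0894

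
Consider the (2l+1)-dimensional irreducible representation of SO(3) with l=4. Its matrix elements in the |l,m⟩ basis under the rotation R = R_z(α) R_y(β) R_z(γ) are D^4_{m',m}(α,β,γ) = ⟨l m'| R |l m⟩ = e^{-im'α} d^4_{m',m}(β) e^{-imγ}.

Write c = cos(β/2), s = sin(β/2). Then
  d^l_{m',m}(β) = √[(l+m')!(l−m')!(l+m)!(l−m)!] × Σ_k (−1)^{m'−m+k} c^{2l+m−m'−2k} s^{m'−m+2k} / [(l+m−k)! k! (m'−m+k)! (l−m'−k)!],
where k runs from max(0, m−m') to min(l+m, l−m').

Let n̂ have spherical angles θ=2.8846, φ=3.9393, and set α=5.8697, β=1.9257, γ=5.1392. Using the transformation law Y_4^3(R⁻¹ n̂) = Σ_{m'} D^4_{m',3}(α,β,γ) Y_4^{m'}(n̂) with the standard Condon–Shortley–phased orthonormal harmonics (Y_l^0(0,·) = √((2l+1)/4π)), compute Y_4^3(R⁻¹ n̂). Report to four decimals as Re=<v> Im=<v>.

Re=0.2570 Im=-0.1257

Need the full column D^4_{m',3} for m'=−4..4 at α=5.8697, β=1.9257, γ=5.1392.
cos(β/2)=0.571183, sin(β/2)=0.820823
d^4_{-4,3}: single k=7 term ⇒ +0.405570;  D = -0.083441+0.396894i
d^4_{-3,3}: k∈[6..7] ⇒ +0.698465 -0.206061 = +0.492405;  D = -0.286386+0.400556i
d^4_{-2,3}: k∈[5..6] ⇒ +0.779396 -0.536519 = +0.242877;  D = -0.208740+0.124164i
d^4_{-1,3}: k∈[4..5] ⇒ +0.639172 -0.791985 = -0.152814;  D = +0.151657-0.018767i
d^4_{0,3}: k∈[3..4] ⇒ +0.397822 -0.821555 = -0.423734;  D = +0.405996+0.121315i
d^4_{1,3}: k∈[2..3] ⇒ +0.185704 -0.639172 = -0.453468;  D = +0.345705+0.293465i
d^4_{2,3}: k∈[1..2] ⇒ +0.060917 -0.377407 = -0.316490;  D = +0.138648+0.284504i
d^4_{3,3}: k∈[0..1] ⇒ +0.011329 -0.163775 = -0.152446;  D = +0.006093+0.152324i
d^4_{4,3}: single k=0 term ⇒ -0.046049;  D = -0.016803+0.042874i
Y_4^{m'}(θ=2.8846,φ=3.9393) and Σ D·Y over m':
  (-0.0834+0.3969i)·(-0.0018+0.0001i)  (-0.2864+0.4006i)·(-0.0146-0.0135i)  (-0.2087+0.1242i)·(-0.0030-0.1199i)  (+0.1517-0.0188i)·(+0.2881-0.2953i)  (+0.4060+0.1213i)·(+0.5884+0.0000i)  (+0.3457+0.2935i)·(-0.2881-0.2953i)  (+0.1386+0.2845i)·(-0.0030+0.1199i)  (+0.0061+0.1523i)·(+0.0146-0.0135i)  (-0.0168+0.0429i)·(-0.0018-0.0001i)
Y_4^3(R⁻¹ n̂) = +0.256968-0.125676i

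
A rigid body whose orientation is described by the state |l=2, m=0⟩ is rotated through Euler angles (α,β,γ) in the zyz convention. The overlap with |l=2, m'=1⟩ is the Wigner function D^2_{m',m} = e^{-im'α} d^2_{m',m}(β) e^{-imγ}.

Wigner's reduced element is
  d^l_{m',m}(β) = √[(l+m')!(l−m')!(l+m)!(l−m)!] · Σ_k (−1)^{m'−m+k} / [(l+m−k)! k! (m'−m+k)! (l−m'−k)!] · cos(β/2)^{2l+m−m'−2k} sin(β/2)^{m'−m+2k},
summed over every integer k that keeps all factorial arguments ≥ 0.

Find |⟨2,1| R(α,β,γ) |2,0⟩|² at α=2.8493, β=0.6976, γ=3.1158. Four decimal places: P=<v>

P=0.3636

D^2_{1,0}(2.8493,0.6976,3.1158) = e^{-i·1·2.8493}·d^2_{1,0}(0.6976)·e^{-i·0·3.1158}. Compute d first:
Half-angle: c=0.939784, s=0.341770. N=√(6·1·2·2)=4.898979
k: max(0,(0)−(1))=0 … min(2+(0),2−(1))=1
  k=0: (−1)^1·4.8990/(2)·0.9398^3·0.3418^1 = -0.694854
  k=1: (−1)^2·4.8990/(2)·0.9398^1·0.3418^3 = +0.091898
d^2_{1,0}(0.6976) = -0.694854 +0.091898 = -0.602956
|D^2_{1,0}|² = |d^2_{1,0}(β)|² = (-0.602956)² = 0.363556 (the z-rotation phases have unit modulus)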